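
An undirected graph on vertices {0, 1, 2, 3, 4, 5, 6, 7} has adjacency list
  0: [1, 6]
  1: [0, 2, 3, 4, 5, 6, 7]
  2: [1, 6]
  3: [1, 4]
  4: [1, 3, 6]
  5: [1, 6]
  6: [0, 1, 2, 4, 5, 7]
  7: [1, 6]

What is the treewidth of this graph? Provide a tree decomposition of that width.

Every bag has size at most 3, so the width is 3 − 1 = 2 and tw(G) ≤ 2. Conversely, {1, 3, 4} is a clique of size 3, and the vertices of any clique must share a bag in every tree decomposition; so some bag has ≥ 3 vertices and tw(G) ≥ 2. The upper and lower bounds meet at 2, so that is the treewidth.

Treewidth 2.
One optimal decomposition is:
Bags: B1 = {1, 4, 6}  B2 = {1, 2, 6}  B3 = {0, 1, 6}  B4 = {1, 5, 6}  B5 = {1, 3, 4}  B6 = {1, 6, 7}
Tree: B1–B2, B2–B3, B3–B4, B1–B5, B4–B6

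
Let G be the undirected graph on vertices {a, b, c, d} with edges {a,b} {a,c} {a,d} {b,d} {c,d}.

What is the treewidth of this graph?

A width-2 tree decomposition is:
Bags: B1 = {a, c, d}  B2 = {a, b, d}
Tree: B1–B2
The largest bag has 3 vertices, giving width 2; this decomposition certifies tw(G) ≤ 2. For the lower bound, the 3 vertices {a, c, d} are pairwise adjacent, and any tree decomposition puts a clique entirely inside one bag — forcing width ≥ 2. The upper and lower bounds meet at 2, so that is the treewidth.

2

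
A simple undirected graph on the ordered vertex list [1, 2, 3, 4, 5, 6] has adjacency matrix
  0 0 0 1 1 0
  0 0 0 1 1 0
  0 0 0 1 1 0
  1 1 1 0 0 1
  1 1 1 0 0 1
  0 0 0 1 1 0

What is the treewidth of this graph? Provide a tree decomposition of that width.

Treewidth 2.
One optimal decomposition is:
Bags: B1 = {2, 4, 5}  B2 = {1, 4, 5}  B3 = {3, 4, 5}  B4 = {4, 5, 6}
Tree: B1–B2, B2–B3, B3–B4

The largest bag has 3 vertices, giving width 2; this decomposition certifies tw(G) ≤ 2. The edges 4–2–5–1–4 form a cycle, so G is not a tree and its treewidth is at least 2. The upper and lower bounds meet at 2, so that is the treewidth.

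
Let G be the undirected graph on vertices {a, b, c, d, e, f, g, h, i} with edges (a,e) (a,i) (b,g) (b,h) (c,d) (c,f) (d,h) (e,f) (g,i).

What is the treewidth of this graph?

A width-2 tree decomposition is:
Bags: B1 = {a, g, i}  B2 = {a, e, g}  B3 = {e, f, g}  B4 = {c, f, g}  B5 = {c, d, g}  B6 = {d, g, h}  B7 = {b, g, h}
Tree: B1–B2, B2–B3, B3–B4, B4–B5, B5–B6, B6–B7
Each bag holds 3 vertices, so the decomposition has width 2, which upper-bounds the treewidth. The edges g–i–a–e–f–c–d–h–b–g form a cycle, so G is not a tree and its treewidth is at least 2. The upper and lower bounds meet at 2, so that is the treewidth.

2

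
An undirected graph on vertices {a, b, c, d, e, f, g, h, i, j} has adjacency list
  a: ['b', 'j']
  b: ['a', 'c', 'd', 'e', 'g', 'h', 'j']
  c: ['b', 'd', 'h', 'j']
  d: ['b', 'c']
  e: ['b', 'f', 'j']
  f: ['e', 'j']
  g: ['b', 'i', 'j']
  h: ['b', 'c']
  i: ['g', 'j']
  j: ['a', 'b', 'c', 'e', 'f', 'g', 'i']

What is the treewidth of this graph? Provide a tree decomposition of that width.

Treewidth 2.
One optimal decomposition is:
Bags: B1 = {b, g, j}  B2 = {b, e, j}  B3 = {b, c, j}  B4 = {e, f, j}  B5 = {g, i, j}  B6 = {b, c, h}  B7 = {b, c, d}  B8 = {a, b, j}
Tree: B1–B2, B1–B3, B2–B4, B1–B5, B3–B6, B6–B7, B1–B8

Every bag has size at most 3, so the width is 3 − 1 = 2 and tw(G) ≤ 2. Conversely, {e, f, j} is a clique of size 3, and the vertices of any clique must share a bag in every tree decomposition; so some bag has ≥ 3 vertices and tw(G) ≥ 2. Combining the bounds, tw(G) = 2.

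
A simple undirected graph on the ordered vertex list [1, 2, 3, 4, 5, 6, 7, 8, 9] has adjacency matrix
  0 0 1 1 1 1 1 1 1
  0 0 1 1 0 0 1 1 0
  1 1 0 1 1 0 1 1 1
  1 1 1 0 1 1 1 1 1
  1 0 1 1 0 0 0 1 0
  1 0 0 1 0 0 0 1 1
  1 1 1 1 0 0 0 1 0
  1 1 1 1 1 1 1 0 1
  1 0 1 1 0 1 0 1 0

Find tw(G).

A width-4 tree decomposition is:
Bags: B1 = {1, 3, 4, 7, 8}  B2 = {1, 3, 4, 8, 9}  B3 = {2, 3, 4, 7, 8}  B4 = {1, 3, 4, 5, 8}  B5 = {1, 4, 6, 8, 9}
Tree: B1–B2, B1–B3, B2–B4, B2–B5
The largest bag has 5 vertices, giving width 4; this decomposition certifies tw(G) ≤ 4. Conversely, {1, 3, 4, 8, 9} is a clique of size 5, and the vertices of any clique must share a bag in every tree decomposition; so some bag has ≥ 5 vertices and tw(G) ≥ 4. Hence tw(G) = 4 exactly.

4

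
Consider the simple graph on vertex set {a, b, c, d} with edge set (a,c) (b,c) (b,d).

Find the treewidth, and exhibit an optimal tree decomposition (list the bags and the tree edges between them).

Every bag has size at most 2, so the width is 2 − 1 = 1 and tw(G) ≤ 1. G has an edge, so its treewidth is at least 1. The upper and lower bounds meet at 1, so that is the treewidth.

Treewidth 1.
One such decomposition:
Bags: B1 = {a, c}  B2 = {b, c}  B3 = {b, d}
Tree: B1–B2, B2–B3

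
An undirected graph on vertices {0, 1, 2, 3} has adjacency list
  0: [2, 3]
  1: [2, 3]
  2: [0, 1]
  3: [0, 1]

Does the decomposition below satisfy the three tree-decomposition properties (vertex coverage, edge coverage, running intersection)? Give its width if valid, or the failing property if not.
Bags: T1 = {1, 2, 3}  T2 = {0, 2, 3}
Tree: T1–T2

Yes; width 2.

Every vertex of G appears in some bag (union = {0, 1, 2, 3}); every edge is covered by a bag; and for each vertex v the set of bags containing v is connected in the bag tree. The decomposition is therefore valid. The largest bag has 3 vertices, so the width is 2.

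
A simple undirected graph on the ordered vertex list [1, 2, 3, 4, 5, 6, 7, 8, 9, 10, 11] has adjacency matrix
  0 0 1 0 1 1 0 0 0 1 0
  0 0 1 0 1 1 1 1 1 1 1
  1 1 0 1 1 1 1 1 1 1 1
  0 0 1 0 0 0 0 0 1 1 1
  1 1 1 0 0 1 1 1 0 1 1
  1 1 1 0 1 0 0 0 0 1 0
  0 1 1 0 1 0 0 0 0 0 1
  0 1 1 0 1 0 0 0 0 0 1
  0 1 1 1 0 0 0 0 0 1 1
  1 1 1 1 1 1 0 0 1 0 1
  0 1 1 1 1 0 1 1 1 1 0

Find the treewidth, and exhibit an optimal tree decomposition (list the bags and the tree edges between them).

The largest bag has 5 vertices, giving width 4; this decomposition certifies tw(G) ≤ 4. For the lower bound, the 5 vertices {1, 3, 5, 6, 10} are pairwise adjacent, and any tree decomposition puts a clique entirely inside one bag — forcing width ≥ 4. Combining the bounds, tw(G) = 4.

Treewidth 4.
Bags: B1 = {2, 3, 5, 10, 11}  B2 = {2, 3, 9, 10, 11}  B3 = {2, 3, 5, 8, 11}  B4 = {2, 3, 5, 7, 11}  B5 = {3, 4, 9, 10, 11}  B6 = {2, 3, 5, 6, 10}  B7 = {1, 3, 5, 6, 10}
Tree: B1–B2, B1–B3, B3–B4, B2–B5, B1–B6, B6–B7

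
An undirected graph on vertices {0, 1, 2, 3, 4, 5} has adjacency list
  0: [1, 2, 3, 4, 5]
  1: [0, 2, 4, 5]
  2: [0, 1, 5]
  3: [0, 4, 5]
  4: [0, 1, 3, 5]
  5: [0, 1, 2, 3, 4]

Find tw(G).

A width-3 tree decomposition is:
Bags: B1 = {0, 1, 4, 5}  B2 = {0, 3, 4, 5}  B3 = {0, 1, 2, 5}
Tree: B1–B2, B1–B3
Every bag has size at most 4, so the width is 4 − 1 = 3 and tw(G) ≤ 3. On the other hand G contains the 4-clique {0, 1, 2, 5}. A clique must lie in a single bag of any decomposition, so no decomposition can have width below 3. Hence tw(G) = 3 exactly.

3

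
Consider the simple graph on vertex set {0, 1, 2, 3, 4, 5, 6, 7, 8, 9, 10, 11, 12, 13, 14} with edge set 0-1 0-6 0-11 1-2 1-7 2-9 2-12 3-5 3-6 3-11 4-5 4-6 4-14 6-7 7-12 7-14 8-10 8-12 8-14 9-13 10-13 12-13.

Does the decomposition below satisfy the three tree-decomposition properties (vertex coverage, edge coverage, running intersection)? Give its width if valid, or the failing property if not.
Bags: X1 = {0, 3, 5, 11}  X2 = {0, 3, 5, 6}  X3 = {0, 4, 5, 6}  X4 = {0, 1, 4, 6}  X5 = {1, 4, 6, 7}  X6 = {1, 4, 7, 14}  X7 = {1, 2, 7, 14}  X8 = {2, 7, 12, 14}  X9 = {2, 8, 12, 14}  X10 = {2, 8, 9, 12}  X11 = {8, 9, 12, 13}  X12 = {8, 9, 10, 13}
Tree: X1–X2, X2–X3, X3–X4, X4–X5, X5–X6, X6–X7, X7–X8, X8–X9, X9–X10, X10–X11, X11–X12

Yes; width 3.

Checking the three conditions: (i) the bags cover all of {0, 1, 2, 3, 4, 5, 6, 7, 8, 9, 10, 11, 12, 13, 14}; (ii) for each edge, some bag contains both endpoints; (iii) the bags containing any fixed vertex form a subtree. All hold, so the decomposition is valid with width 4 − 1 = 3.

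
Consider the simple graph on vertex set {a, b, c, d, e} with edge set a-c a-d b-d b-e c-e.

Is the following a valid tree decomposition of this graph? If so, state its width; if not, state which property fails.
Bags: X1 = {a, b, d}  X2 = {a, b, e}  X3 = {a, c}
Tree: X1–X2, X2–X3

No — edge (e,c) lies in no bag.

A tree decomposition must satisfy three properties: every vertex lies in some bag; for every edge, both endpoints lie together in some bag; and for every vertex, the bags containing it form a connected subtree. Here edge (e,c) lies in no bag, so the decomposition is invalid.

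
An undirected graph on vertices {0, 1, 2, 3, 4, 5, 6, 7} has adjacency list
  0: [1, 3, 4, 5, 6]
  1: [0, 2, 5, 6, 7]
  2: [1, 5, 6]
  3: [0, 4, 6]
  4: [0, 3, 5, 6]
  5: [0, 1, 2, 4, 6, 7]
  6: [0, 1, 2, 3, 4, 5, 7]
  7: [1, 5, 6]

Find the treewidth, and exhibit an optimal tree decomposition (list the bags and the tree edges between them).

Treewidth 3.
Bags: B1 = {0, 3, 4, 6}  B2 = {0, 4, 5, 6}  B3 = {0, 1, 5, 6}  B4 = {1, 2, 5, 6}  B5 = {1, 5, 6, 7}
Tree: B1–B2, B2–B3, B3–B4, B4–B5

Each bag holds 4 vertices, so the decomposition has width 3, which upper-bounds the treewidth. For the lower bound, the 4 vertices {0, 3, 4, 6} are pairwise adjacent, and any tree decomposition puts a clique entirely inside one bag — forcing width ≥ 3. Therefore the treewidth is 3.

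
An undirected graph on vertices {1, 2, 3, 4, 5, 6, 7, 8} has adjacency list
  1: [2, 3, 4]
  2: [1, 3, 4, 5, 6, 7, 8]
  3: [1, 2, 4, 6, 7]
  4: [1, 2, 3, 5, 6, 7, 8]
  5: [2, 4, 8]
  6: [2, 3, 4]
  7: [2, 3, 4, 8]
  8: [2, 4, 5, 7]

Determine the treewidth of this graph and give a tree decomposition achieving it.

Treewidth 3.
Bags: B1 = {2, 4, 7, 8}  B2 = {2, 4, 5, 8}  B3 = {2, 3, 4, 7}  B4 = {2, 3, 4, 6}  B5 = {1, 2, 3, 4}
Tree: B1–B2, B1–B3, B3–B4, B4–B5

Each bag holds 4 vertices, so the decomposition has width 3, which upper-bounds the treewidth. On the other hand G contains the 4-clique {2, 4, 5, 8}. A clique must lie in a single bag of any decomposition, so no decomposition can have width below 3. The upper and lower bounds meet at 3, so that is the treewidth.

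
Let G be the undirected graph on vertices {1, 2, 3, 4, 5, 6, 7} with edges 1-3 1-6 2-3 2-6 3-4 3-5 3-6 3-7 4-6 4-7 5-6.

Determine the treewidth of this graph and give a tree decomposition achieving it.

Treewidth 2.
One such decomposition:
Bags: B1 = {3, 4, 6}  B2 = {3, 4, 7}  B3 = {1, 3, 6}  B4 = {2, 3, 6}  B5 = {3, 5, 6}
Tree: B1–B2, B1–B3, B1–B4, B3–B5

The largest bag has 3 vertices, giving width 2; this decomposition certifies tw(G) ≤ 2. On the other hand G contains the 3-clique {1, 3, 6}. A clique must lie in a single bag of any decomposition, so no decomposition can have width below 2. Hence tw(G) = 2 exactly.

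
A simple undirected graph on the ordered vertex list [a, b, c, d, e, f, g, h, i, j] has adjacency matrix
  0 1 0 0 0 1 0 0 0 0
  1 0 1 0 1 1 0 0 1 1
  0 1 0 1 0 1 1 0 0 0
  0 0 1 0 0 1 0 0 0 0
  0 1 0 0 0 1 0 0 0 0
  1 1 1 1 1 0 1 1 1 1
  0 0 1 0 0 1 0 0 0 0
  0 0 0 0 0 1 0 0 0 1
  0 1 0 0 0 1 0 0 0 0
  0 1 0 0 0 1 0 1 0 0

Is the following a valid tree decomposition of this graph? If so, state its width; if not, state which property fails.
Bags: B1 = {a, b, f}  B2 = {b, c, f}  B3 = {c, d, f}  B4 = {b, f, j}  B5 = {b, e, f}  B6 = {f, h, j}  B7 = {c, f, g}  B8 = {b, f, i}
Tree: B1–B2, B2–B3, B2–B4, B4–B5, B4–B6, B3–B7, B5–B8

Vertex coverage: the bags together contain {a, b, c, d, e, f, g, h, i, j}, the full vertex set. Edge coverage: each edge of G has both endpoints in at least one bag. Running intersection: for every vertex, the bags containing it form a connected subtree. All three properties hold, so this is a valid tree decomposition of width max|bag| − 1 = 2, and hence tw(G) ≤ 2.

Yes; width 2.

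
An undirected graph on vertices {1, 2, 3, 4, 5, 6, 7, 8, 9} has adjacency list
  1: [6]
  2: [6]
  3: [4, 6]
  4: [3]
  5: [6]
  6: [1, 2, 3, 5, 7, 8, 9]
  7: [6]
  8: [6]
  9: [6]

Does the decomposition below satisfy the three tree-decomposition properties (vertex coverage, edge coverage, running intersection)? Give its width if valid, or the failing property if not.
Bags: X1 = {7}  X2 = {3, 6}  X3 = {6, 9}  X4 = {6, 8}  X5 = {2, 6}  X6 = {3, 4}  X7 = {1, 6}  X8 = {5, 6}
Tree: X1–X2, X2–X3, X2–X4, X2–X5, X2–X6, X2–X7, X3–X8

No — edge (6,7) lies in no bag.

A tree decomposition must satisfy three properties: every vertex lies in some bag; for every edge, both endpoints lie together in some bag; and for every vertex, the bags containing it form a connected subtree. Here edge (6,7) lies in no bag, so the decomposition is invalid.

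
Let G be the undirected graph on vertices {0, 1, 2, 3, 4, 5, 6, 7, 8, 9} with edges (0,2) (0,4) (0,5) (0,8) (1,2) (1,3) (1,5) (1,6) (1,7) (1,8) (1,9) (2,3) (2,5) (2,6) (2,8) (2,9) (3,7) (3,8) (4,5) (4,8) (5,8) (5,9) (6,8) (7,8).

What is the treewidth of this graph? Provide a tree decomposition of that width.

The largest bag has 4 vertices, giving width 3; this decomposition certifies tw(G) ≤ 3. On the other hand G contains the 4-clique {0, 2, 5, 8}. A clique must lie in a single bag of any decomposition, so no decomposition can have width below 3. Combining the bounds, tw(G) = 3.

Treewidth 3.
One optimal decomposition is:
Bags: B1 = {0, 2, 5, 8}  B2 = {0, 4, 5, 8}  B3 = {1, 2, 5, 8}  B4 = {1, 2, 5, 9}  B5 = {1, 2, 3, 8}  B6 = {1, 2, 6, 8}  B7 = {1, 3, 7, 8}
Tree: B1–B2, B1–B3, B3–B4, B3–B5, B3–B6, B5–B7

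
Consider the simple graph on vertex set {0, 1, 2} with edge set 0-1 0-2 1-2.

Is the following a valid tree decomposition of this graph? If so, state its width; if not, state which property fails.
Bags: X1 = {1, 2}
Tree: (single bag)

No — vertex 0 appears in no bag.

A tree decomposition must satisfy three properties: every vertex lies in some bag; for every edge, both endpoints lie together in some bag; and for every vertex, the bags containing it form a connected subtree. Here vertex 0 appears in no bag, so the decomposition is invalid.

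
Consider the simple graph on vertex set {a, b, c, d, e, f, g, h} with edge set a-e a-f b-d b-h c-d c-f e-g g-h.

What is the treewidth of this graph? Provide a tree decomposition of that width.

Every bag has size at most 3, so the width is 3 − 1 = 2 and tw(G) ≤ 2. For the lower bound, G contains the cycle c–f–a–e–g–h–b–d–c, so G is not a forest; only forests have treewidth ≤ 1, hence tw(G) ≥ 2. Hence tw(G) = 2 exactly.

Treewidth 2.
Bags: B1 = {a, c, f}  B2 = {a, c, e}  B3 = {c, e, g}  B4 = {c, g, h}  B5 = {b, c, h}  B6 = {b, c, d}
Tree: B1–B2, B2–B3, B3–B4, B4–B5, B5–B6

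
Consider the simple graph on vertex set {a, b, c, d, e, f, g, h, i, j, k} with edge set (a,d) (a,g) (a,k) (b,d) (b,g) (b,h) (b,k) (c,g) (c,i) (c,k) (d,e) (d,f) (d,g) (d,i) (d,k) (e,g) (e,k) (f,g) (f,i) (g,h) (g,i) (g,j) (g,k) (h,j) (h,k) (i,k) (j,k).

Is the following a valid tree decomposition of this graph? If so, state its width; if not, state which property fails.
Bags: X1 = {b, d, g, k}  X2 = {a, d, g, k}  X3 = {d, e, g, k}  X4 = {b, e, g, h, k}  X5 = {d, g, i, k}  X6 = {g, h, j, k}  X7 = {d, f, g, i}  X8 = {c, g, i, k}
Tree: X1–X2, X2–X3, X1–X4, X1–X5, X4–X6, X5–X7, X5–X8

No — bags containing vertex e are not connected in the tree.

A tree decomposition must satisfy three properties: every vertex lies in some bag; for every edge, both endpoints lie together in some bag; and for every vertex, the bags containing it form a connected subtree. Here bags containing vertex e are not connected in the tree, so the decomposition is invalid.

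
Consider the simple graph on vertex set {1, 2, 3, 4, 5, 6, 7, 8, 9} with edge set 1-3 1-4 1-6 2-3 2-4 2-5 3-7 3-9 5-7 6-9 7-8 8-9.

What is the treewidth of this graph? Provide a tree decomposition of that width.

Every bag has size at most 4, so the width is 4 − 1 = 3 and tw(G) ≤ 3. For the lower bound: the 4 vertex sets {2,4,5}, {7}, {3}, {1,6,8,9} are disjoint, each induces a connected subgraph, and every pair is joined by at least one edge of G. Contracting each set to a single vertex therefore yields K_{4} as a minor, and since treewidth is minor-monotone, tw(G) ≥ tw(K_{4}) = 3. The upper and lower bounds meet at 3, so that is the treewidth.

Treewidth 3.
One optimal decomposition is:
Bags: B1 = {2, 4, 5, 7}  B2 = {2, 3, 4, 7}  B3 = {1, 3, 4, 7}  B4 = {1, 3, 7, 8}  B5 = {1, 3, 8, 9}  B6 = {1, 6, 8, 9}
Tree: B1–B2, B2–B3, B3–B4, B4–B5, B5–B6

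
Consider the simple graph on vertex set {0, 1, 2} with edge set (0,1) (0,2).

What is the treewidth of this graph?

A width-1 tree decomposition is:
Bags: B1 = {0, 1}  B2 = {0, 2}
Tree: B1–B2
Each bag holds 2 vertices, so the decomposition has width 1, which upper-bounds the treewidth. G has an edge, so its treewidth is at least 1. The upper and lower bounds meet at 1, so that is the treewidth.

1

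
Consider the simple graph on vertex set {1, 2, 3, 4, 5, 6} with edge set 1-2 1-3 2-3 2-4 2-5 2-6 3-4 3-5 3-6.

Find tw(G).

A width-2 tree decomposition is:
Bags: B1 = {2, 3, 5}  B2 = {2, 3, 4}  B3 = {2, 3, 6}  B4 = {1, 2, 3}
Tree: B1–B2, B2–B3, B3–B4
Every bag has size at most 3, so the width is 3 − 1 = 2 and tw(G) ≤ 2. On the other hand G contains the 3-clique {1, 2, 3}. A clique must lie in a single bag of any decomposition, so no decomposition can have width below 2. Combining the bounds, tw(G) = 2.

2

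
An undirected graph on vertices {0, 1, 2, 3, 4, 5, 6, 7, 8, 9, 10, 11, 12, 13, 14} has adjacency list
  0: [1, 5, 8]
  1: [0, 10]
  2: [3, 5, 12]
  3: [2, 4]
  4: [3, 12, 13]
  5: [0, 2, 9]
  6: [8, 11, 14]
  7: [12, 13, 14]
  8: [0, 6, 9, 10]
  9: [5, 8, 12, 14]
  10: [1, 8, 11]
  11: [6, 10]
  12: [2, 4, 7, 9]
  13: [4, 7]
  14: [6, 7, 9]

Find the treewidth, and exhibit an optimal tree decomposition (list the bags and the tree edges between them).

The largest bag has 4 vertices, giving width 3; this decomposition certifies tw(G) ≤ 3. For the lower bound: the 4 vertex sets {3,4,13}, {7}, {12}, {2,5,9,14} are disjoint, each induces a connected subgraph, and every pair is joined by at least one edge of G. Contracting each set to a single vertex therefore yields K_{4} as a minor, and since treewidth is minor-monotone, tw(G) ≥ tw(K_{4}) = 3. The upper and lower bounds meet at 3, so that is the treewidth.

Treewidth 3.
One optimal decomposition is:
Bags: B1 = {3, 4, 7, 13}  B2 = {3, 4, 7, 12}  B3 = {2, 3, 7, 12}  B4 = {2, 7, 12, 14}  B5 = {2, 9, 12, 14}  B6 = {2, 5, 9, 14}  B7 = {5, 6, 9, 14}  B8 = {5, 6, 8, 9}  B9 = {0, 5, 6, 8}  B10 = {0, 6, 8, 11}  B11 = {0, 8, 10, 11}  B12 = {0, 1, 10, 11}
Tree: B1–B2, B2–B3, B3–B4, B4–B5, B5–B6, B6–B7, B7–B8, B8–B9, B9–B10, B10–B11, B11–B12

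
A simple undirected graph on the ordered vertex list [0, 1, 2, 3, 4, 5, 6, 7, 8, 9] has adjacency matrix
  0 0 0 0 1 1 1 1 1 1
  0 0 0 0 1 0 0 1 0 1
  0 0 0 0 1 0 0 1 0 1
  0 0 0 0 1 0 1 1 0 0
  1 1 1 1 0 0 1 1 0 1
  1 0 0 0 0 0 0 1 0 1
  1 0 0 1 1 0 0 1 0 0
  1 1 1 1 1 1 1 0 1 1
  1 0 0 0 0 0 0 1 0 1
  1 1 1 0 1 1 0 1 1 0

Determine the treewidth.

A width-3 tree decomposition is:
Bags: B1 = {2, 4, 7, 9}  B2 = {0, 4, 7, 9}  B3 = {0, 7, 8, 9}  B4 = {0, 4, 6, 7}  B5 = {1, 4, 7, 9}  B6 = {0, 5, 7, 9}  B7 = {3, 4, 6, 7}
Tree: B1–B2, B2–B3, B2–B4, B1–B5, B2–B6, B4–B7
The largest bag has 4 vertices, giving width 3; this decomposition certifies tw(G) ≤ 3. On the other hand G contains the 4-clique {0, 7, 8, 9}. A clique must lie in a single bag of any decomposition, so no decomposition can have width below 3. The upper and lower bounds meet at 3, so that is the treewidth.

3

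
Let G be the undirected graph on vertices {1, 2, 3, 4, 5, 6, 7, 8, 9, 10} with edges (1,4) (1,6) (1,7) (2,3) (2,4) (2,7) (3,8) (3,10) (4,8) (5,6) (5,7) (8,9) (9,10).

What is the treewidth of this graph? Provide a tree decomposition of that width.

Treewidth 2.
One optimal decomposition is:
Bags: B1 = {1, 5, 6}  B2 = {1, 5, 7}  B3 = {1, 4, 7}  B4 = {2, 4, 7}  B5 = {2, 4, 8}  B6 = {2, 3, 8}  B7 = {3, 8, 9}  B8 = {3, 9, 10}
Tree: B1–B2, B2–B3, B3–B4, B4–B5, B5–B6, B6–B7, B7–B8

The largest bag has 3 vertices, giving width 2; this decomposition certifies tw(G) ≤ 2. The edges 6–5–7–1–6 form a cycle, so G is not a tree and its treewidth is at least 2. Therefore the treewidth is 2.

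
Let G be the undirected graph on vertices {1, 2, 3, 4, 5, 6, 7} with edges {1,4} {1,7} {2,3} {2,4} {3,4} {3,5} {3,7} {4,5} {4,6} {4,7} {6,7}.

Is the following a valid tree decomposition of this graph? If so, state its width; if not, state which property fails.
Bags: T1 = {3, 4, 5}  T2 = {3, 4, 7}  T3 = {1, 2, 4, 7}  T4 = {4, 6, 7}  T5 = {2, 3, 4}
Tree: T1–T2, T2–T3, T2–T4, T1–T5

No — bags containing vertex 2 are not connected in the tree.

A tree decomposition must satisfy three properties: every vertex lies in some bag; for every edge, both endpoints lie together in some bag; and for every vertex, the bags containing it form a connected subtree. Here bags containing vertex 2 are not connected in the tree, so the decomposition is invalid.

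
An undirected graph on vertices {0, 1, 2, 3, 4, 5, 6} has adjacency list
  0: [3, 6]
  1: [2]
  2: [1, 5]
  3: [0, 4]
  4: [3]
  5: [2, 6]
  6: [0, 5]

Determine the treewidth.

1

A width-1 tree decomposition is:
Bags: B1 = {3, 4}  B2 = {0, 3}  B3 = {0, 6}  B4 = {5, 6}  B5 = {2, 5}  B6 = {1, 2}
Tree: B1–B2, B2–B3, B3–B4, B4–B5, B5–B6
Each bag holds 2 vertices, so the decomposition has width 1, which upper-bounds the treewidth. Any graph with an edge has treewidth ≥ 1, and G has the edge 4–3. Therefore the treewidth is 1.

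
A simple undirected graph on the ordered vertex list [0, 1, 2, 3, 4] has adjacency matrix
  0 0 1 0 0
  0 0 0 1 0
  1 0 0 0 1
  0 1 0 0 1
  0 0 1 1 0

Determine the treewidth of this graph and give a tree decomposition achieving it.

Treewidth 1.
One optimal decomposition is:
Bags: B1 = {1, 3}  B2 = {3, 4}  B3 = {2, 4}  B4 = {0, 2}
Tree: B1–B2, B2–B3, B3–B4

Each bag holds 2 vertices, so the decomposition has width 1, which upper-bounds the treewidth. Since G has at least one edge (e.g. 1–3), it is not an edgeless graph, so tw(G) ≥ 1. Therefore the treewidth is 1.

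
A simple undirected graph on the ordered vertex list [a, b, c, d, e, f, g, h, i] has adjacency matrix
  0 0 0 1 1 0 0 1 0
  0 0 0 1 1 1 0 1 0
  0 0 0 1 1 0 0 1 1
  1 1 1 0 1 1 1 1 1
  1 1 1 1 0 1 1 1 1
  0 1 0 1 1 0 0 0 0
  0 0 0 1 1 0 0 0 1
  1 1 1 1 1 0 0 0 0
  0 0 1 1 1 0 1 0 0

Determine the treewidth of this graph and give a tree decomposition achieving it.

Treewidth 3.
Bags: B1 = {a, d, e, h}  B2 = {c, d, e, h}  B3 = {c, d, e, i}  B4 = {b, d, e, h}  B5 = {b, d, e, f}  B6 = {d, e, g, i}
Tree: B1–B2, B2–B3, B1–B4, B4–B5, B3–B6

Every bag has size at most 4, so the width is 4 − 1 = 3 and tw(G) ≤ 3. For the lower bound, the 4 vertices {d, e, g, i} are pairwise adjacent, and any tree decomposition puts a clique entirely inside one bag — forcing width ≥ 3. The upper and lower bounds meet at 3, so that is the treewidth.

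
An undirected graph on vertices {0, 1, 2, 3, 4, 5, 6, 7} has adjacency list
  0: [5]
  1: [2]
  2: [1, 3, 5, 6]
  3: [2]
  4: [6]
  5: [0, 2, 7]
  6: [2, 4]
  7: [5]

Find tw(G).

A width-1 tree decomposition is:
Bags: B1 = {5, 7}  B2 = {2, 5}  B3 = {2, 6}  B4 = {2, 3}  B5 = {0, 5}  B6 = {1, 2}  B7 = {4, 6}
Tree: B1–B2, B2–B3, B3–B4, B2–B5, B3–B6, B3–B7
Each bag holds 2 vertices, so the decomposition has width 1, which upper-bounds the treewidth. G has an edge, so its treewidth is at least 1. Therefore the treewidth is 1.

1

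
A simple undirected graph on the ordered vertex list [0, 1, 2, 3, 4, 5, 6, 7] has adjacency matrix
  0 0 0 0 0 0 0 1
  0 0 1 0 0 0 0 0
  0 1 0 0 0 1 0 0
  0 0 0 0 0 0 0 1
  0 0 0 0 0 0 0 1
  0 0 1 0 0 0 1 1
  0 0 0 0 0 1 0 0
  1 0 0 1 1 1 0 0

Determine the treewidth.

A width-1 tree decomposition is:
Bags: B1 = {0, 7}  B2 = {5, 7}  B3 = {4, 7}  B4 = {5, 6}  B5 = {2, 5}  B6 = {1, 2}  B7 = {3, 7}
Tree: B1–B2, B1–B3, B2–B4, B4–B5, B5–B6, B1–B7
The largest bag has 2 vertices, giving width 1; this decomposition certifies tw(G) ≤ 1. Any graph with an edge has treewidth ≥ 1, and G has the edge 7–0. The upper and lower bounds meet at 1, so that is the treewidth.

1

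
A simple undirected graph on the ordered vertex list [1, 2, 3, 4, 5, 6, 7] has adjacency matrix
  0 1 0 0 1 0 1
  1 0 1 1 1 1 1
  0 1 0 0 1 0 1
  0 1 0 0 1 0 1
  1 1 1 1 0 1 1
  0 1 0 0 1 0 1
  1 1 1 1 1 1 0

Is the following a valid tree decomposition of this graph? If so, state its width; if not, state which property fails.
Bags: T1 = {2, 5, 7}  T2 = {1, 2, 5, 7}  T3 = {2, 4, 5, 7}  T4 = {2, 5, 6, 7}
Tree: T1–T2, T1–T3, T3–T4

No — vertex 3 appears in no bag.

A tree decomposition must satisfy three properties: every vertex lies in some bag; for every edge, both endpoints lie together in some bag; and for every vertex, the bags containing it form a connected subtree. Here vertex 3 appears in no bag, so the decomposition is invalid.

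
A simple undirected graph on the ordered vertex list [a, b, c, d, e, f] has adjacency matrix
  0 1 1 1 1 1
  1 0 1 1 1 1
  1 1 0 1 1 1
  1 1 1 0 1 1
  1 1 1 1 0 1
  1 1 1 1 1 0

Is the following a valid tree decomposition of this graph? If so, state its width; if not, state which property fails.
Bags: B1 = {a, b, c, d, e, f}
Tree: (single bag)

Vertex coverage: the bags together contain {a, b, c, d, e, f}, the full vertex set. Edge coverage: each edge of G has both endpoints in at least one bag. Running intersection: for every vertex, the bags containing it form a connected subtree. All three properties hold, so this is a valid tree decomposition of width max|bag| − 1 = 5, and hence tw(G) ≤ 5.

Yes; width 5.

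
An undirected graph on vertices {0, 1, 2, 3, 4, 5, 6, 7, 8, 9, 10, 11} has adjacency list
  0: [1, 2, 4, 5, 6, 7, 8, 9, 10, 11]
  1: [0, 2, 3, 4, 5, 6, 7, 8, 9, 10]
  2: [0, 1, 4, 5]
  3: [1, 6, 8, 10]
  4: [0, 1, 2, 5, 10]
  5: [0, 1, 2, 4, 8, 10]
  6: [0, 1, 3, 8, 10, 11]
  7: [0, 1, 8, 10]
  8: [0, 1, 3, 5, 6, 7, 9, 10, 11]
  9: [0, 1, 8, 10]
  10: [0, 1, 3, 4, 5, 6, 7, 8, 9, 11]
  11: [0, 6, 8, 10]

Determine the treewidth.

4

A width-4 tree decomposition is:
Bags: B1 = {0, 1, 6, 8, 10}  B2 = {0, 1, 5, 8, 10}  B3 = {0, 1, 8, 9, 10}  B4 = {0, 6, 8, 10, 11}  B5 = {0, 1, 4, 5, 10}  B6 = {0, 1, 2, 4, 5}  B7 = {1, 3, 6, 8, 10}  B8 = {0, 1, 7, 8, 10}
Tree: B1–B2, B1–B3, B1–B4, B2–B5, B5–B6, B1–B7, B2–B8
Each bag holds 5 vertices, so the decomposition has width 4, which upper-bounds the treewidth. On the other hand G contains the 5-clique {0, 1, 2, 4, 5}. A clique must lie in a single bag of any decomposition, so no decomposition can have width below 4. Combining the bounds, tw(G) = 4.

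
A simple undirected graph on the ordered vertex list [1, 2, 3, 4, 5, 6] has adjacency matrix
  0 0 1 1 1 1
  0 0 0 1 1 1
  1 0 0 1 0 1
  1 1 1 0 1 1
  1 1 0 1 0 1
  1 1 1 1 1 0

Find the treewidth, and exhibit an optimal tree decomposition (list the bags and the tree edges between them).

Treewidth 3.
Bags: B1 = {1, 4, 5, 6}  B2 = {1, 3, 4, 6}  B3 = {2, 4, 5, 6}
Tree: B1–B2, B1–B3

Each bag holds 4 vertices, so the decomposition has width 3, which upper-bounds the treewidth. For the lower bound, the 4 vertices {1, 3, 4, 6} are pairwise adjacent, and any tree decomposition puts a clique entirely inside one bag — forcing width ≥ 3. The upper and lower bounds meet at 3, so that is the treewidth.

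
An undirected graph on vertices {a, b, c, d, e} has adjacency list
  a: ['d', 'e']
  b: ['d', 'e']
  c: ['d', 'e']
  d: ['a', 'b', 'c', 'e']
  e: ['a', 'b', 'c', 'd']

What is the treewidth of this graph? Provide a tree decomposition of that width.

Treewidth 2.
One optimal decomposition is:
Bags: B1 = {c, d, e}  B2 = {a, d, e}  B3 = {b, d, e}
Tree: B1–B2, B1–B3

Every bag has size at most 3, so the width is 3 − 1 = 2 and tw(G) ≤ 2. For the lower bound, the 3 vertices {c, d, e} are pairwise adjacent, and any tree decomposition puts a clique entirely inside one bag — forcing width ≥ 2. Hence tw(G) = 2 exactly.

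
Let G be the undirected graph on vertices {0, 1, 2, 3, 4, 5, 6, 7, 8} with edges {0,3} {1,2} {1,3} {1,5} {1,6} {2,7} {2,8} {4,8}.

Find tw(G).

1

A width-1 tree decomposition is:
Bags: B1 = {1, 6}  B2 = {1, 3}  B3 = {1, 2}  B4 = {1, 5}  B5 = {0, 3}  B6 = {2, 8}  B7 = {4, 8}  B8 = {2, 7}
Tree: B1–B2, B2–B3, B2–B4, B2–B5, B3–B6, B6–B7, B3–B8
Each bag holds 2 vertices, so the decomposition has width 1, which upper-bounds the treewidth. Any graph with an edge has treewidth ≥ 1, and G has the edge 6–1. Hence tw(G) = 1 exactly.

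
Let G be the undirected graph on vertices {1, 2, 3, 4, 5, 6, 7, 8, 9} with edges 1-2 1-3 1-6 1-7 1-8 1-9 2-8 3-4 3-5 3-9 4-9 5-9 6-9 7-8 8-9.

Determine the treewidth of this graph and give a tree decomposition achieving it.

Every bag has size at most 3, so the width is 3 − 1 = 2 and tw(G) ≤ 2. Conversely, {1, 8, 9} is a clique of size 3, and the vertices of any clique must share a bag in every tree decomposition; so some bag has ≥ 3 vertices and tw(G) ≥ 2. Therefore the treewidth is 2.

Treewidth 2.
Bags: B1 = {1, 6, 9}  B2 = {1, 8, 9}  B3 = {1, 7, 8}  B4 = {1, 3, 9}  B5 = {3, 4, 9}  B6 = {3, 5, 9}  B7 = {1, 2, 8}
Tree: B1–B2, B2–B3, B2–B4, B4–B5, B4–B6, B3–B7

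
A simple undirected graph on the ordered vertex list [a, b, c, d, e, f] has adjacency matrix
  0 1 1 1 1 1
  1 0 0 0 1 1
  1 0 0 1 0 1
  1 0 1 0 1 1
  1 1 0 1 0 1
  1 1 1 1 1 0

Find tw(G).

A width-3 tree decomposition is:
Bags: B1 = {a, d, e, f}  B2 = {a, c, d, f}  B3 = {a, b, e, f}
Tree: B1–B2, B1–B3
Each bag holds 4 vertices, so the decomposition has width 3, which upper-bounds the treewidth. On the other hand G contains the 4-clique {a, d, e, f}. A clique must lie in a single bag of any decomposition, so no decomposition can have width below 3. Therefore the treewidth is 3.

3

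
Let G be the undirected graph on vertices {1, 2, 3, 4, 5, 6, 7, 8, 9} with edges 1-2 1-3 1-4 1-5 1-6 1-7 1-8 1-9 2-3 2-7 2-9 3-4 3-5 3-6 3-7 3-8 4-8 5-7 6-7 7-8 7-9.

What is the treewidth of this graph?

A width-3 tree decomposition is:
Bags: B1 = {1, 3, 6, 7}  B2 = {1, 2, 3, 7}  B3 = {1, 3, 7, 8}  B4 = {1, 3, 5, 7}  B5 = {1, 2, 7, 9}  B6 = {1, 3, 4, 8}
Tree: B1–B2, B1–B3, B3–B4, B2–B5, B3–B6
The largest bag has 4 vertices, giving width 3; this decomposition certifies tw(G) ≤ 3. On the other hand G contains the 4-clique {1, 2, 7, 9}. A clique must lie in a single bag of any decomposition, so no decomposition can have width below 3. Combining the bounds, tw(G) = 3.

3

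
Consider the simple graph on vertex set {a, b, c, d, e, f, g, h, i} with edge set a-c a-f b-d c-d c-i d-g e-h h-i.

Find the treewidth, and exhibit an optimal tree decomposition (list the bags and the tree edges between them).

Treewidth 1.
Bags: B1 = {d, g}  B2 = {c, d}  B3 = {c, i}  B4 = {h, i}  B5 = {a, c}  B6 = {a, f}  B7 = {b, d}  B8 = {e, h}
Tree: B1–B2, B2–B3, B3–B4, B2–B5, B5–B6, B1–B7, B4–B8

Every bag has size at most 2, so the width is 2 − 1 = 1 and tw(G) ≤ 1. Any graph with an edge has treewidth ≥ 1, and G has the edge d–g. Hence tw(G) = 1 exactly.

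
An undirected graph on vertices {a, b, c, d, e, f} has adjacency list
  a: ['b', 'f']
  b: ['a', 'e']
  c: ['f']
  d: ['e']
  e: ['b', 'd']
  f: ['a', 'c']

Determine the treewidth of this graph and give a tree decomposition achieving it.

Treewidth 1.
One such decomposition:
Bags: B1 = {d, e}  B2 = {b, e}  B3 = {a, b}  B4 = {a, f}  B5 = {c, f}
Tree: B1–B2, B2–B3, B3–B4, B4–B5

Each bag holds 2 vertices, so the decomposition has width 1, which upper-bounds the treewidth. Any graph with an edge has treewidth ≥ 1, and G has the edge d–e. The upper and lower bounds meet at 1, so that is the treewidth.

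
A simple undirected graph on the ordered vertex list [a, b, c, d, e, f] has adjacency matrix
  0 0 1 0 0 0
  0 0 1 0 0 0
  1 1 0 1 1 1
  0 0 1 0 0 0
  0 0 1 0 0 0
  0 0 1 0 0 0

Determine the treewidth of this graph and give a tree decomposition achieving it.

Treewidth 1.
One such decomposition:
Bags: B1 = {a, c}  B2 = {c, e}  B3 = {c, d}  B4 = {b, c}  B5 = {c, f}
Tree: B1–B2, B1–B3, B3–B4, B3–B5

The largest bag has 2 vertices, giving width 1; this decomposition certifies tw(G) ≤ 1. Any graph with an edge has treewidth ≥ 1, and G has the edge a–c. Combining the bounds, tw(G) = 1.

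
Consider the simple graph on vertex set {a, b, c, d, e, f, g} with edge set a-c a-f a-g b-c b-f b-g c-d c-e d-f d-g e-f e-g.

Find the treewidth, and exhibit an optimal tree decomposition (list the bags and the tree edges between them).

Each bag holds 4 vertices, so the decomposition has width 3, which upper-bounds the treewidth. For the lower bound: the 4 vertex sets {b,c}, {d,f}, {g}, {e} are disjoint, each induces a connected subgraph, and every pair is joined by at least one edge of G. Contracting each set to a single vertex therefore yields K_{4} as a minor, and since treewidth is minor-monotone, tw(G) ≥ tw(K_{4}) = 3. Combining the bounds, tw(G) = 3.

Treewidth 3.
One such decomposition:
Bags: B1 = {b, c, f, g}  B2 = {c, d, f, g}  B3 = {c, e, f, g}  B4 = {a, c, f, g}
Tree: B1–B2, B2–B3, B3–B4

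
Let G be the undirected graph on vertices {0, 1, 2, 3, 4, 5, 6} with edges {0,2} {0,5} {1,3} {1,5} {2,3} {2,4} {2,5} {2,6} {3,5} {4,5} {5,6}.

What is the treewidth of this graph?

A width-2 tree decomposition is:
Bags: B1 = {2, 5, 6}  B2 = {2, 3, 5}  B3 = {2, 4, 5}  B4 = {0, 2, 5}  B5 = {1, 3, 5}
Tree: B1–B2, B2–B3, B2–B4, B2–B5
Each bag holds 3 vertices, so the decomposition has width 2, which upper-bounds the treewidth. Conversely, {1, 3, 5} is a clique of size 3, and the vertices of any clique must share a bag in every tree decomposition; so some bag has ≥ 3 vertices and tw(G) ≥ 2. Hence tw(G) = 2 exactly.

2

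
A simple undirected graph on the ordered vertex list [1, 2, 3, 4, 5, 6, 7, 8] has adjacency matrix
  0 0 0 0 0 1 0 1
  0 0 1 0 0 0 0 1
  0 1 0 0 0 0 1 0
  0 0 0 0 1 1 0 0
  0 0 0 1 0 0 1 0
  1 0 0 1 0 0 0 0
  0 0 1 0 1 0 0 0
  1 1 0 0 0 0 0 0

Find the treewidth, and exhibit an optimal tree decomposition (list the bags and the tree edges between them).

Each bag holds 3 vertices, so the decomposition has width 2, which upper-bounds the treewidth. Since 2–3–7–5–4–6–1–8–2 is a cycle in G, G is not acyclic. Forests are exactly the graphs of treewidth ≤ 1, so tw(G) ≥ 2. Therefore the treewidth is 2.

Treewidth 2.
One such decomposition:
Bags: B1 = {2, 3, 7}  B2 = {2, 5, 7}  B3 = {2, 4, 5}  B4 = {2, 4, 6}  B5 = {1, 2, 6}  B6 = {1, 2, 8}
Tree: B1–B2, B2–B3, B3–B4, B4–B5, B5–B6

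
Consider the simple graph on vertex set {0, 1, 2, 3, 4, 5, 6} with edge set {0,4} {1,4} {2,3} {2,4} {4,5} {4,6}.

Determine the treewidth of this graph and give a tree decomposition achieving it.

Each bag holds 2 vertices, so the decomposition has width 1, which upper-bounds the treewidth. Any graph with an edge has treewidth ≥ 1, and G has the edge 4–6. The upper and lower bounds meet at 1, so that is the treewidth.

Treewidth 1.
One optimal decomposition is:
Bags: B1 = {4, 6}  B2 = {2, 4}  B3 = {1, 4}  B4 = {4, 5}  B5 = {0, 4}  B6 = {2, 3}
Tree: B1–B2, B2–B3, B1–B4, B2–B5, B2–B6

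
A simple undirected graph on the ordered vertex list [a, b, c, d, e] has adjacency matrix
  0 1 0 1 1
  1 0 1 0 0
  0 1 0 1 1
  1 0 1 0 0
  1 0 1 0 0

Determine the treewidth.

2

A width-2 tree decomposition is:
Bags: B1 = {a, c, d}  B2 = {a, c, e}  B3 = {a, b, c}
Tree: B1–B2, B2–B3
The largest bag has 3 vertices, giving width 2; this decomposition certifies tw(G) ≤ 2. For the lower bound, G contains the cycle d–a–e–c–d, so G is not a forest; only forests have treewidth ≤ 1, hence tw(G) ≥ 2. Combining the bounds, tw(G) = 2.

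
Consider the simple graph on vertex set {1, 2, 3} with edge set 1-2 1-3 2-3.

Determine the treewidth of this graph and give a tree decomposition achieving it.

Treewidth 2.
Bags: B1 = {1, 2, 3}
Tree: (single bag)

A single bag containing all 3 vertices is trivially a valid decomposition of width 2. For the lower bound, the 3 vertices {1, 2, 3} are pairwise adjacent, and any tree decomposition puts a clique entirely inside one bag — forcing width ≥ 2. Therefore the treewidth is 2.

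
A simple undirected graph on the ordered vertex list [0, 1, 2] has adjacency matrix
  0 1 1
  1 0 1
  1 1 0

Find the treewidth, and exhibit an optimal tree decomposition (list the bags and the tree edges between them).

A single bag containing all 3 vertices is trivially a valid decomposition of width 2. Conversely, {0, 1, 2} is a clique of size 3, and the vertices of any clique must share a bag in every tree decomposition; so some bag has ≥ 3 vertices and tw(G) ≥ 2. Combining the bounds, tw(G) = 2.

Treewidth 2.
One optimal decomposition is:
Bags: B1 = {0, 1, 2}
Tree: (single bag)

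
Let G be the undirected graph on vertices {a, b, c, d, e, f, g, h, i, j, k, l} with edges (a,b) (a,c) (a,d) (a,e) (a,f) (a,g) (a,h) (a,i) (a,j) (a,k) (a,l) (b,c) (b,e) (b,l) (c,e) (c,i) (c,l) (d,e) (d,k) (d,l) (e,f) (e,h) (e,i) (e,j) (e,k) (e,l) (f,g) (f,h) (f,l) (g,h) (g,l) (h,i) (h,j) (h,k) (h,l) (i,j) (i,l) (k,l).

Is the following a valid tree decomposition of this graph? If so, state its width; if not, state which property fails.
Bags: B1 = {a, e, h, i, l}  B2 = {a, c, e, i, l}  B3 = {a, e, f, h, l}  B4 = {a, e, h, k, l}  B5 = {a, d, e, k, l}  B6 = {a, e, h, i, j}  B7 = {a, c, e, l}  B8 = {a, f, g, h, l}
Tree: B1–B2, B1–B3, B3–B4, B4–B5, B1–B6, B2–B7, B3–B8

A tree decomposition must satisfy three properties: every vertex lies in some bag; for every edge, both endpoints lie together in some bag; and for every vertex, the bags containing it form a connected subtree. Here vertex b appears in no bag, so the decomposition is invalid.

No — vertex b appears in no bag.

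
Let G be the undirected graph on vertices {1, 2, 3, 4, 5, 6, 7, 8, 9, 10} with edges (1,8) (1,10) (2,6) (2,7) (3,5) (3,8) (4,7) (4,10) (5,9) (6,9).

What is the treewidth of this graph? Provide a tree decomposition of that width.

Each bag holds 3 vertices, so the decomposition has width 2, which upper-bounds the treewidth. The edges 6–2–7–4–10–1–8–3–5–9–6 form a cycle, so G is not a tree and its treewidth is at least 2. The upper and lower bounds meet at 2, so that is the treewidth.

Treewidth 2.
Bags: B1 = {2, 6, 7}  B2 = {4, 6, 7}  B3 = {4, 6, 10}  B4 = {1, 6, 10}  B5 = {1, 6, 8}  B6 = {3, 6, 8}  B7 = {3, 5, 6}  B8 = {5, 6, 9}
Tree: B1–B2, B2–B3, B3–B4, B4–B5, B5–B6, B6–B7, B7–B8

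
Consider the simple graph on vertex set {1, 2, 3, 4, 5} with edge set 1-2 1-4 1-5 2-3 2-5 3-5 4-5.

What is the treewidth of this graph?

A width-2 tree decomposition is:
Bags: B1 = {2, 3, 5}  B2 = {1, 2, 5}  B3 = {1, 4, 5}
Tree: B1–B2, B2–B3
The largest bag has 3 vertices, giving width 2; this decomposition certifies tw(G) ≤ 2. On the other hand G contains the 3-clique {1, 2, 5}. A clique must lie in a single bag of any decomposition, so no decomposition can have width below 2. The upper and lower bounds meet at 2, so that is the treewidth.

2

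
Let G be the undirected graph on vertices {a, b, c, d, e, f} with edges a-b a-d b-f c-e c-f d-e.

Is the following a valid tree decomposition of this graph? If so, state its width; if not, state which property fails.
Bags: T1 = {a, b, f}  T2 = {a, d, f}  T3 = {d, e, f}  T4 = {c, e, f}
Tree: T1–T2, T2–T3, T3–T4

Every vertex of G appears in some bag (union = {a, b, c, d, e, f}); every edge is covered by a bag; and for each vertex v the set of bags containing v is connected in the bag tree. The decomposition is therefore valid. The largest bag has 3 vertices, so the width is 2.

Yes; width 2.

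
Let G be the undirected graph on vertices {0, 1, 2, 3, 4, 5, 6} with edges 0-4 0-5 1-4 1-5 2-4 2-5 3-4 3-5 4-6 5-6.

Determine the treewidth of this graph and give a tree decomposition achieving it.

Every bag has size at most 3, so the width is 3 − 1 = 2 and tw(G) ≤ 2. For the lower bound, G contains the cycle 5–1–4–3–5, so G is not a forest; only forests have treewidth ≤ 1, hence tw(G) ≥ 2. Therefore the treewidth is 2.

Treewidth 2.
One optimal decomposition is:
Bags: B1 = {1, 4, 5}  B2 = {3, 4, 5}  B3 = {4, 5, 6}  B4 = {2, 4, 5}  B5 = {0, 4, 5}
Tree: B1–B2, B2–B3, B3–B4, B4–B5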